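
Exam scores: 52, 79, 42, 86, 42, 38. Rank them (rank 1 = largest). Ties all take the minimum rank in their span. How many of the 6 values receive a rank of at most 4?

Sorted (descending): 86, 79, 52, 42, 42, 38
The 2 values of 42 occupy positions 4–5 → each gets rank 4.
Ranks ≤ 4: {1, 2, 3, 4, 4} → 5 values.

5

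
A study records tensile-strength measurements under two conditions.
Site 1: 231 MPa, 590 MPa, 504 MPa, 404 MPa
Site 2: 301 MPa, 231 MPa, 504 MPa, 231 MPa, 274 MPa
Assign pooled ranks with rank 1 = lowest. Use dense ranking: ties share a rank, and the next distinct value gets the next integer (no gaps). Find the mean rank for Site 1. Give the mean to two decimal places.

Sorted (ascending): 231, 231, 231, 274, 301, 404, 504, 504, 590
The 3 values of 231 share dense rank 1.
The 2 values of 504 share dense rank 5.
Remaining distinct values take the next consecutive integers.
Site 1 values → pooled ranks: 231→1, 590→6, 504→5, 404→4
Mean rank = (1 + 6 + 5 + 4) / 4 = 4.00

4.00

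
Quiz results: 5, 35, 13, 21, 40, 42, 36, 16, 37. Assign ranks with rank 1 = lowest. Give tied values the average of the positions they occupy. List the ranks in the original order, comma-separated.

Sorted (ascending): 5, 13, 16, 21, 35, 36, 37, 40, 42
No ties — each value takes its position as its rank.

1, 5, 2, 4, 8, 9, 6, 3, 7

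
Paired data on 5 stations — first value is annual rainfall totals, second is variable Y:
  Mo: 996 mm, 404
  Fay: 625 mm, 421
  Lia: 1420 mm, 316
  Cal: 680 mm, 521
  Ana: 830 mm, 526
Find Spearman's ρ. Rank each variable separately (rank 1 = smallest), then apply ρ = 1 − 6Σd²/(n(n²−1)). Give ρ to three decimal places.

-0.600

Ranks of variable 1: 4, 1, 5, 2, 3
Ranks of variable 2: 2, 3, 1, 4, 5
d = r₁ − r₂: 2, -2, 4, -2, -2
d²: 4, 4, 16, 4, 4; Σd² = 32
ρ = 1 − 6·32/(5·24) = 1 − 192/120 = -0.600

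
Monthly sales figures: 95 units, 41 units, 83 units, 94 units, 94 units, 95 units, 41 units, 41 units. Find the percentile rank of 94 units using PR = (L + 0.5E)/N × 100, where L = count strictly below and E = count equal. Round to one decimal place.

N = 8.
Strictly below 94: 4. Equal to 94: 2.
PR = (4 + 0.5·2)/8 × 100 = 62.5

62.5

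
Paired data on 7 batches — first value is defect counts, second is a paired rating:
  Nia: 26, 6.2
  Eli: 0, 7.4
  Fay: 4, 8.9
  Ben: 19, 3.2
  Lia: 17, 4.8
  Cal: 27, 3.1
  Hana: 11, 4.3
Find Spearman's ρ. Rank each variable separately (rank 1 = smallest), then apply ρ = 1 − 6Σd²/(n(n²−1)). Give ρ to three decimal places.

-0.714

Ranks of variable 1: 6, 1, 2, 5, 4, 7, 3
Ranks of variable 2: 5, 6, 7, 2, 4, 1, 3
d = r₁ − r₂: 1, -5, -5, 3, 0, 6, 0
d²: 1, 25, 25, 9, 0, 36, 0; Σd² = 96
ρ = 1 − 6·96/(7·48) = 1 − 576/336 = -0.714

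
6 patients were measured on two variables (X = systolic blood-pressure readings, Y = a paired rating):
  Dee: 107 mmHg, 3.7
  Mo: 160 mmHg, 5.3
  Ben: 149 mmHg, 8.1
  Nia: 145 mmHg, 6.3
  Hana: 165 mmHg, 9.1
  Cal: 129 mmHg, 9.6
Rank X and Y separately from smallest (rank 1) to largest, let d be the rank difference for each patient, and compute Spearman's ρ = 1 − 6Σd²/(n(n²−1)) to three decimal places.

0.257

Ranks of variable 1: 1, 5, 4, 3, 6, 2
Ranks of variable 2: 1, 2, 4, 3, 5, 6
d = r₁ − r₂: 0, 3, 0, 0, 1, -4
d²: 0, 9, 0, 0, 1, 16; Σd² = 26
ρ = 1 − 6·26/(6·35) = 1 − 156/210 = 0.257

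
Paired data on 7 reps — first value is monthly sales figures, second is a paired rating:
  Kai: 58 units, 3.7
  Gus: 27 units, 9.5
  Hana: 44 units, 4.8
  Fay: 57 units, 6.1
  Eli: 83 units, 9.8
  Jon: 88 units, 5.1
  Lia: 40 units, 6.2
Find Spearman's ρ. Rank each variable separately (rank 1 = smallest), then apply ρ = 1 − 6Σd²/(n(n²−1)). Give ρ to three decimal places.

-0.214

Ranks of variable 1: 5, 1, 3, 4, 6, 7, 2
Ranks of variable 2: 1, 6, 2, 4, 7, 3, 5
d = r₁ − r₂: 4, -5, 1, 0, -1, 4, -3
d²: 16, 25, 1, 0, 1, 16, 9; Σd² = 68
ρ = 1 − 6·68/(7·48) = 1 − 408/336 = -0.214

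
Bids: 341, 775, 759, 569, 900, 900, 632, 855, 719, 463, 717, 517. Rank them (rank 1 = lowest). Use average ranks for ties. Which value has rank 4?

569

Sorted (ascending): 341, 463, 517, 569, 632, 717, 719, 759, 775, 855, 900, 900
The 2 values of 900 occupy positions 11–12 → average rank (11+12)/2 = 11.5.
Rank 4 → value 569.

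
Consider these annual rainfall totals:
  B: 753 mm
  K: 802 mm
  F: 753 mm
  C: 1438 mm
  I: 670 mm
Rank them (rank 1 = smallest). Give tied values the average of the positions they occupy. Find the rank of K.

Sorted (ascending): 670, 753, 753, 802, 1438
The 2 values of 753 occupy positions 2–3 → average rank (2+3)/2 = 2.5.
K has value 802 mm → rank 4.

4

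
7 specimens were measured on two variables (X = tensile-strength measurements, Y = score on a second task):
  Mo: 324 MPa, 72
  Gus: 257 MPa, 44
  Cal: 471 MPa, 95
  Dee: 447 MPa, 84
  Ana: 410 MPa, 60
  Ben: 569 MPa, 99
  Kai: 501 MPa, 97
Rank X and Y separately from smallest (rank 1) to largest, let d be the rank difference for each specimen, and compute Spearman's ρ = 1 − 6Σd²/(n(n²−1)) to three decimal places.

Ranks of variable 1: 2, 1, 5, 4, 3, 7, 6
Ranks of variable 2: 3, 1, 5, 4, 2, 7, 6
d = r₁ − r₂: -1, 0, 0, 0, 1, 0, 0
d²: 1, 0, 0, 0, 1, 0, 0; Σd² = 2
ρ = 1 − 6·2/(7·48) = 1 − 12/336 = 0.964

0.964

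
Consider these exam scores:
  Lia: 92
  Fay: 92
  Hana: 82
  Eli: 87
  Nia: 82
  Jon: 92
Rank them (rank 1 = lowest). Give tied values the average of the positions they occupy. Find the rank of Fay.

5

Sorted (ascending): 82, 82, 87, 92, 92, 92
The 2 values of 82 occupy positions 1–2 → average rank (1+2)/2 = 1.5.
The 3 values of 92 occupy positions 4–6 → average rank 5.
Fay has value 92 → rank 5.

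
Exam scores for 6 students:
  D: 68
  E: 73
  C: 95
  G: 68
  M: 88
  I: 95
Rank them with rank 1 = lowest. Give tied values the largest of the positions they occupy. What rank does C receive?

Sorted (ascending): 68, 68, 73, 88, 95, 95
The 2 values of 68 occupy positions 1–2 → each gets rank 2.
The 2 values of 95 occupy positions 5–6 → each gets rank 6.
C has value 95 → rank 6.

6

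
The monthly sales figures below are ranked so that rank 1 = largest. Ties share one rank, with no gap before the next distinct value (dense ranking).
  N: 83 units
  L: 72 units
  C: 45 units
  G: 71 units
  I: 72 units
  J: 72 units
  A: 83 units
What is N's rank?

1

Sorted (descending): 83, 83, 72, 72, 72, 71, 45
The 2 values of 83 share dense rank 1.
The 3 values of 72 share dense rank 2.
Remaining distinct values take the next consecutive integers.
N has value 83 units → rank 1.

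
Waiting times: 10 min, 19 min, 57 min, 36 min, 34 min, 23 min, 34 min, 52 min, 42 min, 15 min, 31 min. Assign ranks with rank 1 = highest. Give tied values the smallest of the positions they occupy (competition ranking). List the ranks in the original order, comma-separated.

Sorted (descending): 57, 52, 42, 36, 34, 34, 31, 23, 19, 15, 10
The 2 values of 34 occupy positions 5–6 → each gets rank 5.

11, 9, 1, 4, 5, 8, 5, 2, 3, 10, 7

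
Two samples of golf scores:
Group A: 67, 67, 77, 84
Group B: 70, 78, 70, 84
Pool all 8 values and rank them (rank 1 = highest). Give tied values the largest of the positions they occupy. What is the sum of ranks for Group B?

Sorted (descending): 84, 84, 78, 77, 70, 70, 67, 67
The 2 values of 84 occupy positions 1–2 → each gets rank 2.
The 2 values of 70 occupy positions 5–6 → each gets rank 6.
The 2 values of 67 occupy positions 7–8 → each gets rank 8.
Group B values → pooled ranks: 70→6, 78→3, 70→6, 84→2
Rank sum = 6 + 3 + 6 + 2 = 17

17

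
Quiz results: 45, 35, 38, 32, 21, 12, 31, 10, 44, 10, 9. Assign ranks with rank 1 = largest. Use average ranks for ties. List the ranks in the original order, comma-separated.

1, 4, 3, 5, 7, 8, 6, 9.5, 2, 9.5, 11

Sorted (descending): 45, 44, 38, 35, 32, 31, 21, 12, 10, 10, 9
The 2 values of 10 occupy positions 9–10 → average rank (9+10)/2 = 9.5.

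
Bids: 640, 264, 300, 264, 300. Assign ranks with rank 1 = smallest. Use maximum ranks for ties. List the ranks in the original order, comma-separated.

Sorted (ascending): 264, 264, 300, 300, 640
The 2 values of 264 occupy positions 1–2 → each gets rank 2.
The 2 values of 300 occupy positions 3–4 → each gets rank 4.

5, 2, 4, 2, 4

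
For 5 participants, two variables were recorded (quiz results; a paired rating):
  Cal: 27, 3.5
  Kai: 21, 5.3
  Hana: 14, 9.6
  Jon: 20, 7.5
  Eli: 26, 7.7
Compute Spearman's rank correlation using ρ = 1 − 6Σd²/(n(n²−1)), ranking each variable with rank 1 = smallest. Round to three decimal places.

Ranks of variable 1: 5, 3, 1, 2, 4
Ranks of variable 2: 1, 2, 5, 3, 4
d = r₁ − r₂: 4, 1, -4, -1, 0
d²: 16, 1, 16, 1, 0; Σd² = 34
ρ = 1 − 6·34/(5·24) = 1 − 204/120 = -0.700

-0.700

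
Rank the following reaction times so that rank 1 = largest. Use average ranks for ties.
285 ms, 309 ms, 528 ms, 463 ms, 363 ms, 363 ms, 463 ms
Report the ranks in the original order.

7, 6, 1, 2.5, 4.5, 4.5, 2.5

Sorted (descending): 528, 463, 463, 363, 363, 309, 285
The 2 values of 463 occupy positions 2–3 → average rank (2+3)/2 = 2.5.
The 2 values of 363 occupy positions 4–5 → average rank (4+5)/2 = 4.5.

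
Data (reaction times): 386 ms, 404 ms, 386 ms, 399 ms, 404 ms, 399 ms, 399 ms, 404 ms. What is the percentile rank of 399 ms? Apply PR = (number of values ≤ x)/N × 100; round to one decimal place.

62.5

N = 8.
Strictly below 399: 2. Equal to 399: 3.
PR = 5/8 × 100 = 62.5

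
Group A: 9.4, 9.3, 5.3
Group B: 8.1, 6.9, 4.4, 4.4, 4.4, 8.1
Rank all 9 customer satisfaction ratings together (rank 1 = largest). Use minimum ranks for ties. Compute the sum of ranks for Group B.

Sorted (descending): 9.4, 9.3, 8.1, 8.1, 6.9, 5.3, 4.4, 4.4, 4.4
The 2 values of 8.1 occupy positions 3–4 → each gets rank 3.
The 3 values of 4.4 occupy positions 7–9 → each gets rank 7.
Group B values → pooled ranks: 8.1→3, 6.9→5, 4.4→7, 4.4→7, 4.4→7, 8.1→3
Rank sum = 3 + 5 + 7 + 7 + 7 + 3 = 32

32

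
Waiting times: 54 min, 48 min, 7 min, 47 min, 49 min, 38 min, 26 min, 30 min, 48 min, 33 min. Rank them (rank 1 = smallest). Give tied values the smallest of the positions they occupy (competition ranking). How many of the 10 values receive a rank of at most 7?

8

Sorted (ascending): 7, 26, 30, 33, 38, 47, 48, 48, 49, 54
The 2 values of 48 occupy positions 7–8 → each gets rank 7.
Ranks ≤ 7: {1, 2, 3, 4, 5, 6, 7, 7} → 8 values.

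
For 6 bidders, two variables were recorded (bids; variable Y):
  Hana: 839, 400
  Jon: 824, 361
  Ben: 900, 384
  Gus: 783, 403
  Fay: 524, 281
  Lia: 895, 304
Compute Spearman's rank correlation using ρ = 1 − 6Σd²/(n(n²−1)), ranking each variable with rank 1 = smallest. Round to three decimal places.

Ranks of variable 1: 4, 3, 6, 2, 1, 5
Ranks of variable 2: 5, 3, 4, 6, 1, 2
d = r₁ − r₂: -1, 0, 2, -4, 0, 3
d²: 1, 0, 4, 16, 0, 9; Σd² = 30
ρ = 1 − 6·30/(6·35) = 1 − 180/210 = 0.143

0.143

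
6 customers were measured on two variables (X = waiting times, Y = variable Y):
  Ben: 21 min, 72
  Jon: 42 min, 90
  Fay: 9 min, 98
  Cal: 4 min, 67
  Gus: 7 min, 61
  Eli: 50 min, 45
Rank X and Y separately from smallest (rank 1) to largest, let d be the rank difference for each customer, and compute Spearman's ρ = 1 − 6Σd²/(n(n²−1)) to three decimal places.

Ranks of variable 1: 4, 5, 3, 1, 2, 6
Ranks of variable 2: 4, 5, 6, 3, 2, 1
d = r₁ − r₂: 0, 0, -3, -2, 0, 5
d²: 0, 0, 9, 4, 0, 25; Σd² = 38
ρ = 1 − 6·38/(6·35) = 1 − 228/210 = -0.086

-0.086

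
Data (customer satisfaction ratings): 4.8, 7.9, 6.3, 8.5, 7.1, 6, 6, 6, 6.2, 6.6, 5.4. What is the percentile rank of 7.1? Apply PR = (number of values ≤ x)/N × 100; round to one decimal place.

N = 11.
Strictly below 7.1: 8. Equal to 7.1: 1.
PR = 9/11 × 100 = 81.8

81.8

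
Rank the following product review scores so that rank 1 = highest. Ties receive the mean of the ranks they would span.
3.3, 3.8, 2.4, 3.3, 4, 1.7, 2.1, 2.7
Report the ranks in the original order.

3.5, 2, 6, 3.5, 1, 8, 7, 5

Sorted (descending): 4, 3.8, 3.3, 3.3, 2.7, 2.4, 2.1, 1.7
The 2 values of 3.3 occupy positions 3–4 → average rank (3+4)/2 = 3.5.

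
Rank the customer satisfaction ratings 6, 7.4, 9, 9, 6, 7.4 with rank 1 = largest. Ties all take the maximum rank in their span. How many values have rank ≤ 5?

4

Sorted (descending): 9, 9, 7.4, 7.4, 6, 6
The 2 values of 9 occupy positions 1–2 → each gets rank 2.
The 2 values of 7.4 occupy positions 3–4 → each gets rank 4.
The 2 values of 6 occupy positions 5–6 → each gets rank 6.
Ranks ≤ 5: {2, 2, 4, 4} → 4 values.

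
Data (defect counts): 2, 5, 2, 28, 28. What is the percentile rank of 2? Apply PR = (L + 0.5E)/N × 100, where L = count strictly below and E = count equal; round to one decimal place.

20.0

N = 5.
Strictly below 2: 0. Equal to 2: 2.
PR = (0 + 0.5·2)/5 × 100 = 20.0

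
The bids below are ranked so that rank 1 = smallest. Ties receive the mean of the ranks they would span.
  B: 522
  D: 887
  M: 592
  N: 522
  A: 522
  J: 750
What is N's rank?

Sorted (ascending): 522, 522, 522, 592, 750, 887
The 3 values of 522 occupy positions 1–3 → average rank 2.
N has value 522 → rank 2.

2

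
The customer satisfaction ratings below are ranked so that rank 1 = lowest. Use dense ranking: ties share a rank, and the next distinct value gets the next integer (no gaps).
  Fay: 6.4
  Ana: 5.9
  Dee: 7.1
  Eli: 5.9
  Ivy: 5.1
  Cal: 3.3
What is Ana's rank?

Sorted (ascending): 3.3, 5.1, 5.9, 5.9, 6.4, 7.1
The 2 values of 5.9 share dense rank 3.
Remaining distinct values take the next consecutive integers.
Ana has value 5.9 → rank 3.

3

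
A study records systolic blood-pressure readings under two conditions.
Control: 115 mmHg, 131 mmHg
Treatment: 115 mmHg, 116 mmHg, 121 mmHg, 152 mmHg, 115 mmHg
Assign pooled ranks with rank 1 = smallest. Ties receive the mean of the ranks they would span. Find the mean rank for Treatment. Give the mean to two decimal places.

4.00

Sorted (ascending): 115, 115, 115, 116, 121, 131, 152
The 3 values of 115 occupy positions 1–3 → average rank 2.
Treatment values → pooled ranks: 115→2, 116→4, 121→5, 152→7, 115→2
Mean rank = (2 + 4 + 5 + 7 + 2) / 5 = 4.00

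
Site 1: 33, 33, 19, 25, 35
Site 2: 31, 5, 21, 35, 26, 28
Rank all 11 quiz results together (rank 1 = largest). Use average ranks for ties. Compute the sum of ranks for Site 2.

39.5

Sorted (descending): 35, 35, 33, 33, 31, 28, 26, 25, 21, 19, 5
The 2 values of 35 occupy positions 1–2 → average rank (1+2)/2 = 1.5.
The 2 values of 33 occupy positions 3–4 → average rank (3+4)/2 = 3.5.
Site 2 values → pooled ranks: 31→5, 5→11, 21→9, 35→1.5, 26→7, 28→6
Rank sum = 5 + 11 + 9 + 1.5 + 7 + 6 = 39.5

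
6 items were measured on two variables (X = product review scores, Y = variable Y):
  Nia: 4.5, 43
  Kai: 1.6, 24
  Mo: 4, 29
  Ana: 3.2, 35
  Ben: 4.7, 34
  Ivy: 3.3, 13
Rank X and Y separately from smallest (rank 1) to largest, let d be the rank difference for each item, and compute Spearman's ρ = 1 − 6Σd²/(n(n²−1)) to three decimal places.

Ranks of variable 1: 5, 1, 4, 2, 6, 3
Ranks of variable 2: 6, 2, 3, 5, 4, 1
d = r₁ − r₂: -1, -1, 1, -3, 2, 2
d²: 1, 1, 1, 9, 4, 4; Σd² = 20
ρ = 1 − 6·20/(6·35) = 1 − 120/210 = 0.429

0.429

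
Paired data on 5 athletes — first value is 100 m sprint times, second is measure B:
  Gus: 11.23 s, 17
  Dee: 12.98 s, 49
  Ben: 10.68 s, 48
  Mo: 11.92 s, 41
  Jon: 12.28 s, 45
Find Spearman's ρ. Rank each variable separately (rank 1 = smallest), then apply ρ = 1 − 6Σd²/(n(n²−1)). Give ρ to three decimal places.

Ranks of variable 1: 2, 5, 1, 3, 4
Ranks of variable 2: 1, 5, 4, 2, 3
d = r₁ − r₂: 1, 0, -3, 1, 1
d²: 1, 0, 9, 1, 1; Σd² = 12
ρ = 1 − 6·12/(5·24) = 1 − 72/120 = 0.400

0.400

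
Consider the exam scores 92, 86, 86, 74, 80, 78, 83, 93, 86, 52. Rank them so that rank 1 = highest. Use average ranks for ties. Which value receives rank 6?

Sorted (descending): 93, 92, 86, 86, 86, 83, 80, 78, 74, 52
The 3 values of 86 occupy positions 3–5 → average rank 4.
Rank 6 → value 83.

83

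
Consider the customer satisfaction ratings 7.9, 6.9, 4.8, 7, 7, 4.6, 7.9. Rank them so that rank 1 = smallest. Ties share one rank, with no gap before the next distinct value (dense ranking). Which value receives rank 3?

6.9

Sorted (ascending): 4.6, 4.8, 6.9, 7, 7, 7.9, 7.9
The 2 values of 7 share dense rank 4.
The 2 values of 7.9 share dense rank 5.
Remaining distinct values take the next consecutive integers.
Rank 3 → value 6.9.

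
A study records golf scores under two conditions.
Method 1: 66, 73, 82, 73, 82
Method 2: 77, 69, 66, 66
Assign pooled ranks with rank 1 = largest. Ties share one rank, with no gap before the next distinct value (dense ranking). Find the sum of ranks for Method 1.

13

Sorted (descending): 82, 82, 77, 73, 73, 69, 66, 66, 66
The 2 values of 82 share dense rank 1.
The 2 values of 73 share dense rank 3.
The 3 values of 66 share dense rank 5.
Remaining distinct values take the next consecutive integers.
Method 1 values → pooled ranks: 66→5, 73→3, 82→1, 73→3, 82→1
Rank sum = 5 + 3 + 1 + 3 + 1 = 13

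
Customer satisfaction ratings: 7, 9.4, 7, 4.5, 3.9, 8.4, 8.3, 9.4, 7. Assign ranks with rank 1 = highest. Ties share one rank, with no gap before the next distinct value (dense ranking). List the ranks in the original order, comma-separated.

4, 1, 4, 5, 6, 2, 3, 1, 4

Sorted (descending): 9.4, 9.4, 8.4, 8.3, 7, 7, 7, 4.5, 3.9
The 2 values of 9.4 share dense rank 1.
The 3 values of 7 share dense rank 4.
Remaining distinct values take the next consecutive integers.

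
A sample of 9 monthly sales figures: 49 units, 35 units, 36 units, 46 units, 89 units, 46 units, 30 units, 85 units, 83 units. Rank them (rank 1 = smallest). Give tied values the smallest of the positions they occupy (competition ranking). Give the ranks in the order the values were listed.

6, 2, 3, 4, 9, 4, 1, 8, 7

Sorted (ascending): 30, 35, 36, 46, 46, 49, 83, 85, 89
The 2 values of 46 occupy positions 4–5 → each gets rank 4.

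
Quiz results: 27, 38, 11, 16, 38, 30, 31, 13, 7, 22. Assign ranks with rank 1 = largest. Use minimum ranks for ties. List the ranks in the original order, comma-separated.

Sorted (descending): 38, 38, 31, 30, 27, 22, 16, 13, 11, 7
The 2 values of 38 occupy positions 1–2 → each gets rank 1.

5, 1, 9, 7, 1, 4, 3, 8, 10, 6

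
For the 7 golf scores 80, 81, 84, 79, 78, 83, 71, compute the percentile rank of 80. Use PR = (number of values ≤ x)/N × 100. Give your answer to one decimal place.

57.1

N = 7.
Strictly below 80: 3. Equal to 80: 1.
PR = 4/7 × 100 = 57.1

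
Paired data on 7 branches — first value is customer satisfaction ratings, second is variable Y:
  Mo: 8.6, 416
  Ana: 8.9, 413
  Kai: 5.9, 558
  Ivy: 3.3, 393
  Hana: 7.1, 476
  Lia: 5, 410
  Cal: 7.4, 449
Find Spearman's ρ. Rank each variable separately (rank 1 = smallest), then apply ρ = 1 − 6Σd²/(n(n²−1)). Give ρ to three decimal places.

0.286

Ranks of variable 1: 6, 7, 3, 1, 4, 2, 5
Ranks of variable 2: 4, 3, 7, 1, 6, 2, 5
d = r₁ − r₂: 2, 4, -4, 0, -2, 0, 0
d²: 4, 16, 16, 0, 4, 0, 0; Σd² = 40
ρ = 1 − 6·40/(7·48) = 1 − 240/336 = 0.286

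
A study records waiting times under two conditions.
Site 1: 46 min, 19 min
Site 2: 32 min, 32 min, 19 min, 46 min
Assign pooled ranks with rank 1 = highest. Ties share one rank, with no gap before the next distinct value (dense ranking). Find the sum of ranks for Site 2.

8

Sorted (descending): 46, 46, 32, 32, 19, 19
The 2 values of 46 share dense rank 1.
The 2 values of 32 share dense rank 2.
The 2 values of 19 share dense rank 3.
Site 2 values → pooled ranks: 32→2, 32→2, 19→3, 46→1
Rank sum = 2 + 2 + 3 + 1 = 8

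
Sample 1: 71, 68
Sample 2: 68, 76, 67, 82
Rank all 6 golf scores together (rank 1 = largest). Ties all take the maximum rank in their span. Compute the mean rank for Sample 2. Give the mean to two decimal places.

Sorted (descending): 82, 76, 71, 68, 68, 67
The 2 values of 68 occupy positions 4–5 → each gets rank 5.
Sample 2 values → pooled ranks: 68→5, 76→2, 67→6, 82→1
Mean rank = (5 + 2 + 6 + 1) / 4 = 3.50

3.50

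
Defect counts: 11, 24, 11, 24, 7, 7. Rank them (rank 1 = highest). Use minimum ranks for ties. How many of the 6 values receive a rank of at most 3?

Sorted (descending): 24, 24, 11, 11, 7, 7
The 2 values of 24 occupy positions 1–2 → each gets rank 1.
The 2 values of 11 occupy positions 3–4 → each gets rank 3.
The 2 values of 7 occupy positions 5–6 → each gets rank 5.
Ranks ≤ 3: {1, 1, 3, 3} → 4 values.

4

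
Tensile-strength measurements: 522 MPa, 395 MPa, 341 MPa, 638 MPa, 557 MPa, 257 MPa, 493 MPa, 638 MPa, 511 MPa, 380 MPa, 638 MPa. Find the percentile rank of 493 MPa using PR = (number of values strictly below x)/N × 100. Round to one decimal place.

36.4

N = 11.
Strictly below 493: 4. Equal to 493: 1.
PR = 4/11 × 100 = 36.4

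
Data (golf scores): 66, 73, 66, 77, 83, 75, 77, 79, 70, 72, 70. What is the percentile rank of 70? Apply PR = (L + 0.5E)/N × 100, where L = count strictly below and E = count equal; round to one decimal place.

N = 11.
Strictly below 70: 2. Equal to 70: 2.
PR = (2 + 0.5·2)/11 × 100 = 27.3

27.3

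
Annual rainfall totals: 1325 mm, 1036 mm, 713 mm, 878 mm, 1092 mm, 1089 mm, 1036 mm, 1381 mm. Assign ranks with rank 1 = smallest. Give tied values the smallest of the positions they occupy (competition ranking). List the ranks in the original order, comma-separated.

7, 3, 1, 2, 6, 5, 3, 8

Sorted (ascending): 713, 878, 1036, 1036, 1089, 1092, 1325, 1381
The 2 values of 1036 occupy positions 3–4 → each gets rank 3.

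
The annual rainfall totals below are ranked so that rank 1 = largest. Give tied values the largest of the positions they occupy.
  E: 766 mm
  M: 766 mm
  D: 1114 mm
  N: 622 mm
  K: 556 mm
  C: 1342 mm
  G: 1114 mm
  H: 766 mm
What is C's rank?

1

Sorted (descending): 1342, 1114, 1114, 766, 766, 766, 622, 556
The 2 values of 1114 occupy positions 2–3 → each gets rank 3.
The 3 values of 766 occupy positions 4–6 → each gets rank 6.
C has value 1342 mm → rank 1.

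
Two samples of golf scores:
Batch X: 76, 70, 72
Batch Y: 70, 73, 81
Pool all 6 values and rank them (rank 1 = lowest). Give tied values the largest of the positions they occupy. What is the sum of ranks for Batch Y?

Sorted (ascending): 70, 70, 72, 73, 76, 81
The 2 values of 70 occupy positions 1–2 → each gets rank 2.
Batch Y values → pooled ranks: 70→2, 73→4, 81→6
Rank sum = 2 + 4 + 6 = 12

12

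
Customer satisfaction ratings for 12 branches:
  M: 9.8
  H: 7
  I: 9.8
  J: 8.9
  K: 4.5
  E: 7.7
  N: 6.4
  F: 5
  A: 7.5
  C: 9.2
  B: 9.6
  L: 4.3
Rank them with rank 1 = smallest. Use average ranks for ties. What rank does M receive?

Sorted (ascending): 4.3, 4.5, 5, 6.4, 7, 7.5, 7.7, 8.9, 9.2, 9.6, 9.8, 9.8
The 2 values of 9.8 occupy positions 11–12 → average rank (11+12)/2 = 11.5.
M has value 9.8 → rank 11.5.

11.5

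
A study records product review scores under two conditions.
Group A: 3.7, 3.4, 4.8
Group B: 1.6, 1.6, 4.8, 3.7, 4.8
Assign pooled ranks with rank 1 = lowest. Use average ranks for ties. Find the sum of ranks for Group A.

14.5

Sorted (ascending): 1.6, 1.6, 3.4, 3.7, 3.7, 4.8, 4.8, 4.8
The 2 values of 1.6 occupy positions 1–2 → average rank (1+2)/2 = 1.5.
The 2 values of 3.7 occupy positions 4–5 → average rank (4+5)/2 = 4.5.
The 3 values of 4.8 occupy positions 6–8 → average rank 7.
Group A values → pooled ranks: 3.7→4.5, 3.4→3, 4.8→7
Rank sum = 4.5 + 3 + 7 = 14.5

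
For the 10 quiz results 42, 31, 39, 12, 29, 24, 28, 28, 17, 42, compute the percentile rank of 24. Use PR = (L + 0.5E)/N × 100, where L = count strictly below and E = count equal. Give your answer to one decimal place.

N = 10.
Strictly below 24: 2. Equal to 24: 1.
PR = (2 + 0.5·1)/10 × 100 = 25.0

25.0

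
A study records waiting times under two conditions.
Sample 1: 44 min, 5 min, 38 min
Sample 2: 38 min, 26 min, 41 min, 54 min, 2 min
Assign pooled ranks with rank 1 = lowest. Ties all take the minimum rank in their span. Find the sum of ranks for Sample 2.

Sorted (ascending): 2, 5, 26, 38, 38, 41, 44, 54
The 2 values of 38 occupy positions 4–5 → each gets rank 4.
Sample 2 values → pooled ranks: 38→4, 26→3, 41→6, 54→8, 2→1
Rank sum = 4 + 3 + 6 + 8 + 1 = 22

22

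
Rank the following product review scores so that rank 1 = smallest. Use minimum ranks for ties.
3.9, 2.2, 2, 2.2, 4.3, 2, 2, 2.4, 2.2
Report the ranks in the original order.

Sorted (ascending): 2, 2, 2, 2.2, 2.2, 2.2, 2.4, 3.9, 4.3
The 3 values of 2 occupy positions 1–3 → each gets rank 1.
The 3 values of 2.2 occupy positions 4–6 → each gets rank 4.

8, 4, 1, 4, 9, 1, 1, 7, 4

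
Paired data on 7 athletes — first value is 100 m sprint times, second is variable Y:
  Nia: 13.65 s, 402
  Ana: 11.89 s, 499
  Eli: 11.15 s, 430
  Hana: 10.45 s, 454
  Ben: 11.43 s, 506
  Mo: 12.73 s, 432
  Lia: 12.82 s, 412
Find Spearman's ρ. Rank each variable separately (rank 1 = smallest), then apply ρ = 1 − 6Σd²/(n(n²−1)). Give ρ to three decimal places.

Ranks of variable 1: 7, 4, 2, 1, 3, 5, 6
Ranks of variable 2: 1, 6, 3, 5, 7, 4, 2
d = r₁ − r₂: 6, -2, -1, -4, -4, 1, 4
d²: 36, 4, 1, 16, 16, 1, 16; Σd² = 90
ρ = 1 − 6·90/(7·48) = 1 − 540/336 = -0.607

-0.607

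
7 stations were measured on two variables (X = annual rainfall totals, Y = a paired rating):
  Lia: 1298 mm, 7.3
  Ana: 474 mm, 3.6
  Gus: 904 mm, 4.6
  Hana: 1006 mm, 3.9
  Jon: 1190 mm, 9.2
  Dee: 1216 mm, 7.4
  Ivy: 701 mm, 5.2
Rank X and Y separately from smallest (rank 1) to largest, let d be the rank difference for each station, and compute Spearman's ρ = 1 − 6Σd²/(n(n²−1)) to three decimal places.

Ranks of variable 1: 7, 1, 3, 4, 5, 6, 2
Ranks of variable 2: 5, 1, 3, 2, 7, 6, 4
d = r₁ − r₂: 2, 0, 0, 2, -2, 0, -2
d²: 4, 0, 0, 4, 4, 0, 4; Σd² = 16
ρ = 1 − 6·16/(7·48) = 1 − 96/336 = 0.714

0.714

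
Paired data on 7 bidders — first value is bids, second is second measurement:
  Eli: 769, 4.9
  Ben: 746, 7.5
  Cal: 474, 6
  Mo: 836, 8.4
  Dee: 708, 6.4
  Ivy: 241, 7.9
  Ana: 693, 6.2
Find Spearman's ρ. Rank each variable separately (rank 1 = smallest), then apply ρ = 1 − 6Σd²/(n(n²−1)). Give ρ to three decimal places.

Ranks of variable 1: 6, 5, 2, 7, 4, 1, 3
Ranks of variable 2: 1, 5, 2, 7, 4, 6, 3
d = r₁ − r₂: 5, 0, 0, 0, 0, -5, 0
d²: 25, 0, 0, 0, 0, 25, 0; Σd² = 50
ρ = 1 − 6·50/(7·48) = 1 − 300/336 = 0.107

0.107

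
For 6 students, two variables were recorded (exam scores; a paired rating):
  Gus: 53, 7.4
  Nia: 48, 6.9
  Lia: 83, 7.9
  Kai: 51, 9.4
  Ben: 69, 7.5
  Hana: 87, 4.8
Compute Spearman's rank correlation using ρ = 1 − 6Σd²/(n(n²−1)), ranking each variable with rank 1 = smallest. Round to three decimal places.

Ranks of variable 1: 3, 1, 5, 2, 4, 6
Ranks of variable 2: 3, 2, 5, 6, 4, 1
d = r₁ − r₂: 0, -1, 0, -4, 0, 5
d²: 0, 1, 0, 16, 0, 25; Σd² = 42
ρ = 1 − 6·42/(6·35) = 1 − 252/210 = -0.200

-0.200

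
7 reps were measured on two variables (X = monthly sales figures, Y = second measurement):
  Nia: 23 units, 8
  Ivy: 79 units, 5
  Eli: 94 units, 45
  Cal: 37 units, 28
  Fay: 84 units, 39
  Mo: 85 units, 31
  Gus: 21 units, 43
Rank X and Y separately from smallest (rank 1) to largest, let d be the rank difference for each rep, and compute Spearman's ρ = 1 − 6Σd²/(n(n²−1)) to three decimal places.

0.321

Ranks of variable 1: 2, 4, 7, 3, 5, 6, 1
Ranks of variable 2: 2, 1, 7, 3, 5, 4, 6
d = r₁ − r₂: 0, 3, 0, 0, 0, 2, -5
d²: 0, 9, 0, 0, 0, 4, 25; Σd² = 38
ρ = 1 − 6·38/(7·48) = 1 − 228/336 = 0.321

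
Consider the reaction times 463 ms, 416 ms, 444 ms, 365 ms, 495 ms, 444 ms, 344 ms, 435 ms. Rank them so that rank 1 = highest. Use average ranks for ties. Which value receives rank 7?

365

Sorted (descending): 495, 463, 444, 444, 435, 416, 365, 344
The 2 values of 444 occupy positions 3–4 → average rank (3+4)/2 = 3.5.
Rank 7 → value 365.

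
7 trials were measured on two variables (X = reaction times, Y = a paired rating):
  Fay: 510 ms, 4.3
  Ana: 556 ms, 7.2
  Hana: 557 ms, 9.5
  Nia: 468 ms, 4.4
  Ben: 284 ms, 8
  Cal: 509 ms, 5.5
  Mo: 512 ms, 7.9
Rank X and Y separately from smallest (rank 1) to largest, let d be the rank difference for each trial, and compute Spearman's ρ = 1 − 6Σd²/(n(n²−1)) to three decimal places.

Ranks of variable 1: 4, 6, 7, 2, 1, 3, 5
Ranks of variable 2: 1, 4, 7, 2, 6, 3, 5
d = r₁ − r₂: 3, 2, 0, 0, -5, 0, 0
d²: 9, 4, 0, 0, 25, 0, 0; Σd² = 38
ρ = 1 − 6·38/(7·48) = 1 − 228/336 = 0.321

0.321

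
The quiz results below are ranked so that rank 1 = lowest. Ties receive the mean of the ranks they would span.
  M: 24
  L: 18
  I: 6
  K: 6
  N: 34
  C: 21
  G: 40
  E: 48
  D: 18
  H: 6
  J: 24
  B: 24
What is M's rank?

Sorted (ascending): 6, 6, 6, 18, 18, 21, 24, 24, 24, 34, 40, 48
The 3 values of 6 occupy positions 1–3 → average rank 2.
The 2 values of 18 occupy positions 4–5 → average rank (4+5)/2 = 4.5.
The 3 values of 24 occupy positions 7–9 → average rank 8.
M has value 24 → rank 8.

8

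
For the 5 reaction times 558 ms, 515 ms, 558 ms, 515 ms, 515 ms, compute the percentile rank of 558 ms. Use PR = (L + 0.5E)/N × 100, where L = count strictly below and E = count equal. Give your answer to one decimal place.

N = 5.
Strictly below 558: 3. Equal to 558: 2.
PR = (3 + 0.5·2)/5 × 100 = 80.0

80.0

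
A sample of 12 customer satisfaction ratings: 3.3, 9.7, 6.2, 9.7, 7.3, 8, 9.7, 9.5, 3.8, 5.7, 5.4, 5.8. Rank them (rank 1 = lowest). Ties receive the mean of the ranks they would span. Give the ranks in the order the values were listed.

1, 11, 6, 11, 7, 8, 11, 9, 2, 4, 3, 5

Sorted (ascending): 3.3, 3.8, 5.4, 5.7, 5.8, 6.2, 7.3, 8, 9.5, 9.7, 9.7, 9.7
The 3 values of 9.7 occupy positions 10–12 → average rank 11.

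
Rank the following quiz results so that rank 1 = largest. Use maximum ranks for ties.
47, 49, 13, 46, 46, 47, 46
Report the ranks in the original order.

Sorted (descending): 49, 47, 47, 46, 46, 46, 13
The 2 values of 47 occupy positions 2–3 → each gets rank 3.
The 3 values of 46 occupy positions 4–6 → each gets rank 6.

3, 1, 7, 6, 6, 3, 6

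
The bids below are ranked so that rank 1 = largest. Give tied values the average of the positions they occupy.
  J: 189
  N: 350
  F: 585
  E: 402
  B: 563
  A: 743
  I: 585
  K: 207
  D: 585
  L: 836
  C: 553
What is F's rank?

4

Sorted (descending): 836, 743, 585, 585, 585, 563, 553, 402, 350, 207, 189
The 3 values of 585 occupy positions 3–5 → average rank 4.
F has value 585 → rank 4.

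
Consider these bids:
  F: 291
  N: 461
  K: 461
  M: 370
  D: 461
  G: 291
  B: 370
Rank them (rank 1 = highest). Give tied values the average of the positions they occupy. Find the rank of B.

Sorted (descending): 461, 461, 461, 370, 370, 291, 291
The 3 values of 461 occupy positions 1–3 → average rank 2.
The 2 values of 370 occupy positions 4–5 → average rank (4+5)/2 = 4.5.
The 2 values of 291 occupy positions 6–7 → average rank (6+7)/2 = 6.5.
B has value 370 → rank 4.5.

4.5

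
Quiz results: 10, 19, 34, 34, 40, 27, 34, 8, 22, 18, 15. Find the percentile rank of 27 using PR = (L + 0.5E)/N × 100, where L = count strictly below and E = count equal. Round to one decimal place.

N = 11.
Strictly below 27: 6. Equal to 27: 1.
PR = (6 + 0.5·1)/11 × 100 = 59.1

59.1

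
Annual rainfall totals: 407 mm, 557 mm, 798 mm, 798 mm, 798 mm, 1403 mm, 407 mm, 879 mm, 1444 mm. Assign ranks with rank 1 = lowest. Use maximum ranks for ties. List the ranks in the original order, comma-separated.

2, 3, 6, 6, 6, 8, 2, 7, 9

Sorted (ascending): 407, 407, 557, 798, 798, 798, 879, 1403, 1444
The 2 values of 407 occupy positions 1–2 → each gets rank 2.
The 3 values of 798 occupy positions 4–6 → each gets rank 6.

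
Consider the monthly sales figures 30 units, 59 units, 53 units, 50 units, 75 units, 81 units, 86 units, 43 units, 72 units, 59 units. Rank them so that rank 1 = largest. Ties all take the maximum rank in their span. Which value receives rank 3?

Sorted (descending): 86, 81, 75, 72, 59, 59, 53, 50, 43, 30
The 2 values of 59 occupy positions 5–6 → each gets rank 6.
Rank 3 → value 75.

75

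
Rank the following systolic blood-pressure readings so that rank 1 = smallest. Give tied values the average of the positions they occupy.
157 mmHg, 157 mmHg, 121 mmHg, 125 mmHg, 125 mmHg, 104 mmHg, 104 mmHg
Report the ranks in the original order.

6.5, 6.5, 3, 4.5, 4.5, 1.5, 1.5

Sorted (ascending): 104, 104, 121, 125, 125, 157, 157
The 2 values of 104 occupy positions 1–2 → average rank (1+2)/2 = 1.5.
The 2 values of 125 occupy positions 4–5 → average rank (4+5)/2 = 4.5.
The 2 values of 157 occupy positions 6–7 → average rank (6+7)/2 = 6.5.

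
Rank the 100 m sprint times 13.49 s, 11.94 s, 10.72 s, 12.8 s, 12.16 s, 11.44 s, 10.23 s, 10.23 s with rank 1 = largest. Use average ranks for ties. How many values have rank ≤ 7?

Sorted (descending): 13.49, 12.8, 12.16, 11.94, 11.44, 10.72, 10.23, 10.23
The 2 values of 10.23 occupy positions 7–8 → average rank (7+8)/2 = 7.5.
Ranks ≤ 7: {1, 2, 3, 4, 5, 6} → 6 values.

6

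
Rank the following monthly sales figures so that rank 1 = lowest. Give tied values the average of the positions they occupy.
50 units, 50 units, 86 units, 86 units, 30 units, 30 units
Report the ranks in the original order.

Sorted (ascending): 30, 30, 50, 50, 86, 86
The 2 values of 30 occupy positions 1–2 → average rank (1+2)/2 = 1.5.
The 2 values of 50 occupy positions 3–4 → average rank (3+4)/2 = 3.5.
The 2 values of 86 occupy positions 5–6 → average rank (5+6)/2 = 5.5.

3.5, 3.5, 5.5, 5.5, 1.5, 1.5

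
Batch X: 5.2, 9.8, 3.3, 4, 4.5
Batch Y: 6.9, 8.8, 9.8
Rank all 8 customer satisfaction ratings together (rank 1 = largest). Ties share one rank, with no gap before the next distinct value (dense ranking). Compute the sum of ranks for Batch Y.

Sorted (descending): 9.8, 9.8, 8.8, 6.9, 5.2, 4.5, 4, 3.3
The 2 values of 9.8 share dense rank 1.
Remaining distinct values take the next consecutive integers.
Batch Y values → pooled ranks: 6.9→3, 8.8→2, 9.8→1
Rank sum = 3 + 2 + 1 = 6

6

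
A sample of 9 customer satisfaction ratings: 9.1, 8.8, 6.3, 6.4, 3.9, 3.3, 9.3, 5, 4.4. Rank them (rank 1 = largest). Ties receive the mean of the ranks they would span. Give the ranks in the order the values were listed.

Sorted (descending): 9.3, 9.1, 8.8, 6.4, 6.3, 5, 4.4, 3.9, 3.3
No ties — each value takes its position as its rank.

2, 3, 5, 4, 8, 9, 1, 6, 7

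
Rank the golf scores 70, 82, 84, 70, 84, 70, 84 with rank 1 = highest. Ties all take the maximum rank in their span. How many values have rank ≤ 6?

4

Sorted (descending): 84, 84, 84, 82, 70, 70, 70
The 3 values of 84 occupy positions 1–3 → each gets rank 3.
The 3 values of 70 occupy positions 5–7 → each gets rank 7.
Ranks ≤ 6: {3, 3, 3, 4} → 4 values.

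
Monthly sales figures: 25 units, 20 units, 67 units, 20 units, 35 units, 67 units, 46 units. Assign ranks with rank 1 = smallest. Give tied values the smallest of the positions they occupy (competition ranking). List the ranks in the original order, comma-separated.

3, 1, 6, 1, 4, 6, 5

Sorted (ascending): 20, 20, 25, 35, 46, 67, 67
The 2 values of 20 occupy positions 1–2 → each gets rank 1.
The 2 values of 67 occupy positions 6–7 → each gets rank 6.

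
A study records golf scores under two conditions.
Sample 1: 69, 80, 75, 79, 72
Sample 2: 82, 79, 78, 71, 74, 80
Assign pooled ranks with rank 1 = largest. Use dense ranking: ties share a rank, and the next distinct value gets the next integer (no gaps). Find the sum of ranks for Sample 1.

26

Sorted (descending): 82, 80, 80, 79, 79, 78, 75, 74, 72, 71, 69
The 2 values of 80 share dense rank 2.
The 2 values of 79 share dense rank 3.
Remaining distinct values take the next consecutive integers.
Sample 1 values → pooled ranks: 69→9, 80→2, 75→5, 79→3, 72→7
Rank sum = 9 + 2 + 5 + 3 + 7 = 26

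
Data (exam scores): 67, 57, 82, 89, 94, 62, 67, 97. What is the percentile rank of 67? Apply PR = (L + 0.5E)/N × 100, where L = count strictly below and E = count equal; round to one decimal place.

37.5

N = 8.
Strictly below 67: 2. Equal to 67: 2.
PR = (2 + 0.5·2)/8 × 100 = 37.5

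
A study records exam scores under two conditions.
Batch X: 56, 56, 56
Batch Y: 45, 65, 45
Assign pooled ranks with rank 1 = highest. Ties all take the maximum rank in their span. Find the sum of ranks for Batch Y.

13

Sorted (descending): 65, 56, 56, 56, 45, 45
The 3 values of 56 occupy positions 2–4 → each gets rank 4.
The 2 values of 45 occupy positions 5–6 → each gets rank 6.
Batch Y values → pooled ranks: 45→6, 65→1, 45→6
Rank sum = 6 + 1 + 6 = 13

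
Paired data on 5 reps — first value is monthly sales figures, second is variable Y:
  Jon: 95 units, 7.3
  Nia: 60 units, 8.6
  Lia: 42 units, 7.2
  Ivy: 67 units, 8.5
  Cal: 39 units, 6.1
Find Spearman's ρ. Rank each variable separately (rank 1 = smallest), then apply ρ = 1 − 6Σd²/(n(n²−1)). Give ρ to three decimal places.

0.600

Ranks of variable 1: 5, 3, 2, 4, 1
Ranks of variable 2: 3, 5, 2, 4, 1
d = r₁ − r₂: 2, -2, 0, 0, 0
d²: 4, 4, 0, 0, 0; Σd² = 8
ρ = 1 − 6·8/(5·24) = 1 − 48/120 = 0.600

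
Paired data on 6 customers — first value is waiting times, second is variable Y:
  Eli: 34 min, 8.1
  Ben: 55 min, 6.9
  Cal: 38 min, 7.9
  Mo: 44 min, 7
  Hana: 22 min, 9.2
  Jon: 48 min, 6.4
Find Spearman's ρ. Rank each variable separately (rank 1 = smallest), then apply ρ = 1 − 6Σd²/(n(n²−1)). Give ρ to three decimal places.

-0.943

Ranks of variable 1: 2, 6, 3, 4, 1, 5
Ranks of variable 2: 5, 2, 4, 3, 6, 1
d = r₁ − r₂: -3, 4, -1, 1, -5, 4
d²: 9, 16, 1, 1, 25, 16; Σd² = 68
ρ = 1 − 6·68/(6·35) = 1 − 408/210 = -0.943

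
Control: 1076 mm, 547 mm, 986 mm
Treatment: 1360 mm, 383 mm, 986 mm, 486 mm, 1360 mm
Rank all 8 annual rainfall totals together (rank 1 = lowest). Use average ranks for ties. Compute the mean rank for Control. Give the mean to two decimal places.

Sorted (ascending): 383, 486, 547, 986, 986, 1076, 1360, 1360
The 2 values of 986 occupy positions 4–5 → average rank (4+5)/2 = 4.5.
The 2 values of 1360 occupy positions 7–8 → average rank (7+8)/2 = 7.5.
Control values → pooled ranks: 1076→6, 547→3, 986→4.5
Mean rank = (6 + 3 + 4.5) / 3 = 4.50

4.50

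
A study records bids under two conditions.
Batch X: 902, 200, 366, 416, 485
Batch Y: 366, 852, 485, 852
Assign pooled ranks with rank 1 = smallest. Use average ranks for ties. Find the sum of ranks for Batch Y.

23

Sorted (ascending): 200, 366, 366, 416, 485, 485, 852, 852, 902
The 2 values of 366 occupy positions 2–3 → average rank (2+3)/2 = 2.5.
The 2 values of 485 occupy positions 5–6 → average rank (5+6)/2 = 5.5.
The 2 values of 852 occupy positions 7–8 → average rank (7+8)/2 = 7.5.
Batch Y values → pooled ranks: 366→2.5, 852→7.5, 485→5.5, 852→7.5
Rank sum = 2.5 + 7.5 + 5.5 + 7.5 = 23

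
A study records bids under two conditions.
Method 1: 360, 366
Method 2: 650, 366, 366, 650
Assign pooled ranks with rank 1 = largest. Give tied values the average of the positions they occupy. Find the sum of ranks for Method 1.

Sorted (descending): 650, 650, 366, 366, 366, 360
The 2 values of 650 occupy positions 1–2 → average rank (1+2)/2 = 1.5.
The 3 values of 366 occupy positions 3–5 → average rank 4.
Method 1 values → pooled ranks: 360→6, 366→4
Rank sum = 6 + 4 = 10

10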